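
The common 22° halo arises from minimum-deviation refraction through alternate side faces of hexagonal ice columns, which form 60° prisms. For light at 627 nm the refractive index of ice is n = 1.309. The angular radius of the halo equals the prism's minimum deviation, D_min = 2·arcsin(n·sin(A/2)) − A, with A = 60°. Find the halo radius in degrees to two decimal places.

n·sin(A/2) = 1.309 × sin 30° = 1.309 × 0.5000 = 0.6545.
D_min = 2·arcsin(0.6545) − 60° = 2 × 40.882° − 60° = 21.763°.

21.76°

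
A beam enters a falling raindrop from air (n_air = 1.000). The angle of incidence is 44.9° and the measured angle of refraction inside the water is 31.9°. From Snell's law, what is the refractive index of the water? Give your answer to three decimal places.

n = sin θ_i / sin θ_r = sin 44.9° / sin 31.9° = 0.7059 / 0.5284 = 1.3358.

1.336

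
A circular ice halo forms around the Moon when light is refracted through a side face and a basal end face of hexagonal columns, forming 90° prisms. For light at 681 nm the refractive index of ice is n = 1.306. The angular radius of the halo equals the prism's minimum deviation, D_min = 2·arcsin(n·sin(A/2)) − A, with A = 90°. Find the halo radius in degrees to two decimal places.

n·sin(A/2) = 1.306 × sin 45° = 1.306 × 0.7071 = 0.9235.
D_min = 2·arcsin(0.9235) − 90° = 2 × 67.440° − 90° = 44.881°.

44.88°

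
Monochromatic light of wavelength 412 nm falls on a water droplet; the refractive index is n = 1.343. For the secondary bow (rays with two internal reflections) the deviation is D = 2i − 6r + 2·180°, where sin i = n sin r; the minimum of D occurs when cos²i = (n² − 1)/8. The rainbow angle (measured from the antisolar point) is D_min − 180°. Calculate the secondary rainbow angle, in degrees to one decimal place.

cos²i = (1.80365 − 1)/8 = 0.10046; i = arccos(0.31695) = 71.522°.
sin r = sin 71.522°/1.343 = 0.70621; r = 44.928°.
D_min = 2·71.522° − 6·44.928° + 360° = 233.478°.
Rainbow angle = D_min − 180° = 53.478°.

53.5°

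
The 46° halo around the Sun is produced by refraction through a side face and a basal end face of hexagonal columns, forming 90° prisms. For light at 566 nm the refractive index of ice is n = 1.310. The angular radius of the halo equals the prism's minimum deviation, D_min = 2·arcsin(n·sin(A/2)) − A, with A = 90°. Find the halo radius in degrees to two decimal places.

n·sin(A/2) = 1.310 × sin 45° = 1.310 × 0.7071 = 0.9263.
D_min = 2·arcsin(0.9263) − 90° = 2 × 67.867° − 90° = 45.733°.

45.73°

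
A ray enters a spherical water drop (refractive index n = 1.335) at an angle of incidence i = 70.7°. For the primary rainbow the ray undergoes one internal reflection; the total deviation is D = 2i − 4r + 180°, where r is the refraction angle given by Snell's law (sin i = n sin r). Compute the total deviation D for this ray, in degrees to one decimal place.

141.4°

sin r = sin 70.7° / 1.335 = 0.9438/1.335 = 0.7070; r = 44.99°.
D = 2·70.7° − 4·44.99° + 180° = 141.40° − 179.95° + 180° = 141.45°.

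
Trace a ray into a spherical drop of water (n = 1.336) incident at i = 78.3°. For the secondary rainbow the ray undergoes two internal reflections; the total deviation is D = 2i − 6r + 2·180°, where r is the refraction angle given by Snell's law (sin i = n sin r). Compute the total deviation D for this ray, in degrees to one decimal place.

sin r = sin 78.3° / 1.336 = 0.9792/1.336 = 0.7330; r = 47.13°.
D = 2·78.3° − 6·47.13° + 2·180° = 156.60° − 282.81° + 360° = 233.79°.

233.8°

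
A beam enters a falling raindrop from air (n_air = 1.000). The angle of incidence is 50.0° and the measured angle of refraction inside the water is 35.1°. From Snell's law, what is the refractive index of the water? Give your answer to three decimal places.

1.332

n = sin θ_i / sin θ_r = sin 50.0° / sin 35.1° = 0.7660 / 0.5750 = 1.3322.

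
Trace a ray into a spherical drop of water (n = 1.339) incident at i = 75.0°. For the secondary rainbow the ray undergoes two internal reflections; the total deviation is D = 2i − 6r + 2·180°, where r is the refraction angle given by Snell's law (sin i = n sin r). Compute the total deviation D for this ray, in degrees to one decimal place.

233.0°

sin r = sin 75.0° / 1.339 = 0.9659/1.339 = 0.7214; r = 46.17°.
D = 2·75.0° − 6·46.17° + 2·180° = 150.00° − 277.01° + 360° = 232.99°.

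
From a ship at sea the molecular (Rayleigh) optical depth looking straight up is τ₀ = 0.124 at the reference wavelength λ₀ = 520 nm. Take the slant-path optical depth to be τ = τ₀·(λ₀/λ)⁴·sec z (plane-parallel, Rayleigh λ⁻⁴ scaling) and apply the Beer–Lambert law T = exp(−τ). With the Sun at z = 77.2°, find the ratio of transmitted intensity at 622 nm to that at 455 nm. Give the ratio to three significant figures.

Airmass: sec 77.2° = 4.5137.
τ(622 nm) = 0.124 × (520/622)⁴ × 4.5137 = 0.124 × 0.4885 × 4.5137 = 0.2734.
τ(455 nm) = 0.124 × (520/455)⁴ × 4.5137 = 0.124 × 1.7060 × 4.5137 = 0.9548.
T(622)/T(455) = exp(τ_B − τ_A) = exp(0.6814) = 1.9767.

1.98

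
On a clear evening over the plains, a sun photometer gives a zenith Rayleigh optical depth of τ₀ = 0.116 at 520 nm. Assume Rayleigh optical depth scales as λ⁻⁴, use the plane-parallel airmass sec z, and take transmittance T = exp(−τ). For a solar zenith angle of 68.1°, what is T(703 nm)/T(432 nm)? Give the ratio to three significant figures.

1.75

Airmass: sec 68.1° = 2.6811.
τ(703 nm) = 0.116 × (520/703)⁴ × 2.6811 = 0.116 × 0.2994 × 2.6811 = 0.0931.
τ(432 nm) = 0.116 × (520/432)⁴ × 2.6811 = 0.116 × 2.0993 × 2.6811 = 0.6529.
T(703)/T(432) = exp(τ_B − τ_A) = exp(0.5598) = 1.7503.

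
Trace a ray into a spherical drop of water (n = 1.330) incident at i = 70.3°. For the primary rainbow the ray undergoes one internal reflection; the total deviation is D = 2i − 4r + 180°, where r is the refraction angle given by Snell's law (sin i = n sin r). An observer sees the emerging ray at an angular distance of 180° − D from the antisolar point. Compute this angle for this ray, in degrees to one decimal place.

sin r = sin 70.3° / 1.330 = 0.9415/1.330 = 0.7079; r = 45.06°.
D = 2·70.3° − 4·45.06° + 180° = 140.60° − 180.25° + 180° = 140.35°.
Angle from antisolar point = 180° − D = 39.65°.

39.6°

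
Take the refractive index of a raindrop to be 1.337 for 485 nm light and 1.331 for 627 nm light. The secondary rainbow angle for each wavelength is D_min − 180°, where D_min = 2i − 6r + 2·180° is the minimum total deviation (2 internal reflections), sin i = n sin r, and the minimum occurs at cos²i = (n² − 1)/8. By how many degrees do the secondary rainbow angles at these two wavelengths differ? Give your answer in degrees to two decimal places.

At 485 nm (n = 1.337): cos²i = 0.09845 → i = 71.714°, r = 45.249°, D_min = 231.934°, rainbow angle = 51.934°.
At 627 nm (n = 1.331): cos²i = 0.09645 → i = 71.907°, r = 45.575°, D_min = 230.365°, rainbow angle = 50.365°.
Angular width = |51.934° − 50.365°| = 1.569°.

1.57°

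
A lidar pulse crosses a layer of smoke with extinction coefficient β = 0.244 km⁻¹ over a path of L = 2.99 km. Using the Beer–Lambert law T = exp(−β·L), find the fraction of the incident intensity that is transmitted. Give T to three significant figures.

0.482

τ = β·L = 0.244 × 2.99 = 0.7296.
T = exp(−0.7296) = 0.4821.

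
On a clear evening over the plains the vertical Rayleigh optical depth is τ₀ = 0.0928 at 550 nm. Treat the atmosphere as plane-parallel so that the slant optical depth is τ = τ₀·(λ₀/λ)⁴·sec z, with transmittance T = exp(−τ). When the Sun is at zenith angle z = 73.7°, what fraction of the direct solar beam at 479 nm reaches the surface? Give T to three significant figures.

sec 73.7° = 3.5629.
τ = 0.0928 × (550/479)⁴ × 3.5629 = 0.0928 × 1.7382 × 3.5629 = 0.5747.
T = exp(−0.5747) = 0.5629.

0.563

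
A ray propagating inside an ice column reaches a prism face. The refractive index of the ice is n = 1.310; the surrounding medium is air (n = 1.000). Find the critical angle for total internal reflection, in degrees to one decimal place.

sin θ_c = n_air / n = 1.000 / 1.310 = 0.7634.
θ_c = arcsin(0.7634) = 49.76°.

49.8°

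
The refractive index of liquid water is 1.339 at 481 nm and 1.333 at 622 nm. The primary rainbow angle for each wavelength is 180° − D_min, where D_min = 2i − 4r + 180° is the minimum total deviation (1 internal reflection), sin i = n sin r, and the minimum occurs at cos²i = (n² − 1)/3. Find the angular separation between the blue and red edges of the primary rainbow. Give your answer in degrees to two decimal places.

At 481 nm (n = 1.339): cos²i = 0.26431 → i = 59.062°, r = 39.834°, D_min = 138.786°, rainbow angle = 41.214°.
At 622 nm (n = 1.333): cos²i = 0.25896 → i = 59.410°, r = 40.225°, D_min = 137.922°, rainbow angle = 42.078°.
Angular width = |41.214° − 42.078°| = 0.865°.

0.86°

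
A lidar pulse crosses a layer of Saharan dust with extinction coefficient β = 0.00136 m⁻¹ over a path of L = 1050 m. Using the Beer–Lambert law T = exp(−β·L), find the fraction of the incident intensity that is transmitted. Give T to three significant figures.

τ = β·L = 0.00136 × 1050 = 1.4280.
T = exp(−1.4280) = 0.2398.

0.240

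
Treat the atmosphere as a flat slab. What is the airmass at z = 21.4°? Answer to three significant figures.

X = sec z = 1/cos 21.4° = 1/0.9311 = 1.0740.

1.07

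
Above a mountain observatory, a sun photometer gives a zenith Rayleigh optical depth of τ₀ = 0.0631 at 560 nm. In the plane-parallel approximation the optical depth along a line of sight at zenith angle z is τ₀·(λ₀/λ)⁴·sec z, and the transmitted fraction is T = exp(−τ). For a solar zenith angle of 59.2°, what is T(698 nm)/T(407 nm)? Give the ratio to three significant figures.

Airmass: sec 59.2° = 1.9530.
τ(698 nm) = 0.0631 × (560/698)⁴ × 1.9530 = 0.0631 × 0.4143 × 1.9530 = 0.0511.
τ(407 nm) = 0.0631 × (560/407)⁴ × 1.9530 = 0.0631 × 3.5841 × 1.9530 = 0.4417.
T(698)/T(407) = exp(τ_B − τ_A) = exp(0.3906) = 1.4779.

1.48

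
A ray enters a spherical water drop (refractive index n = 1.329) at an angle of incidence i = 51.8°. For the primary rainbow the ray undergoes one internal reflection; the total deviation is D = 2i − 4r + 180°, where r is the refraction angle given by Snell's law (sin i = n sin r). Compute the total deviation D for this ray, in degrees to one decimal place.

sin r = sin 51.8° / 1.329 = 0.7859/1.329 = 0.5913; r = 36.25°.
D = 2·51.8° − 4·36.25° + 180° = 103.60° − 145.00° + 180° = 138.60°.

138.6°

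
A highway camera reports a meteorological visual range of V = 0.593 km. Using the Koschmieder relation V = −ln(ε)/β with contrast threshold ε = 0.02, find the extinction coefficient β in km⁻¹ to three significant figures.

6.60 km⁻¹

β = −ln(0.02) / V = 3.912 / 0.593 = 6.5970 km⁻¹.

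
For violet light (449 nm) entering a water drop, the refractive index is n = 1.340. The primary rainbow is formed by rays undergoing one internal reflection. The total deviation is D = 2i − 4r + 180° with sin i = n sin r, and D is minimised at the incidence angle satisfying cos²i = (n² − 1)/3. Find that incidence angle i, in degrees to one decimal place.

59.0°

cos²i = (1.340² − 1)/3 = (1.79560 − 1)/3 = 0.26520.
cos i = 0.51498, so i = 59.004°.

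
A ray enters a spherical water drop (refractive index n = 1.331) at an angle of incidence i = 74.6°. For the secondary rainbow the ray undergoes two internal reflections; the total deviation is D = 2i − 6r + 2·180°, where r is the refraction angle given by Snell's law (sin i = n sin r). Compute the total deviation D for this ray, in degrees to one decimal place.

230.7°

sin r = sin 74.6° / 1.331 = 0.9641/1.331 = 0.7243; r = 46.41°.
D = 2·74.6° − 6·46.41° + 2·180° = 149.20° − 278.48° + 360° = 230.72°.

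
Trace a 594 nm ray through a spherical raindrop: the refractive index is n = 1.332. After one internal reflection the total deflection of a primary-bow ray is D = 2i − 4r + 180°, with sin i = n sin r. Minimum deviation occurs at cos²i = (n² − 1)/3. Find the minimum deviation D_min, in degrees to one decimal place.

cos²i = (1.77422 − 1)/3 = 0.25807; i = arccos(0.50801) = 59.469°.
sin r = sin 59.469°/1.332 = 0.64666; r = 40.290°.
D_min = 2·59.469° − 4·40.290° + 180° = 137.776°.

137.8°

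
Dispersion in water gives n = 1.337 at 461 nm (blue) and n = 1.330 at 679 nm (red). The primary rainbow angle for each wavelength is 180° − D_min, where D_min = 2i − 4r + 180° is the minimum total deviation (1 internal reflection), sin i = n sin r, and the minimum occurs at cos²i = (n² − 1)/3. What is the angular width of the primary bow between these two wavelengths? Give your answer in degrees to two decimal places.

1.02°

At 461 nm (n = 1.337): cos²i = 0.26252 → i = 59.178°, r = 39.964°, D_min = 138.500°, rainbow angle = 41.500°.
At 679 nm (n = 1.330): cos²i = 0.25630 → i = 59.585°, r = 40.422°, D_min = 137.484°, rainbow angle = 42.516°.
Angular width = |41.500° − 42.516°| = 1.016°.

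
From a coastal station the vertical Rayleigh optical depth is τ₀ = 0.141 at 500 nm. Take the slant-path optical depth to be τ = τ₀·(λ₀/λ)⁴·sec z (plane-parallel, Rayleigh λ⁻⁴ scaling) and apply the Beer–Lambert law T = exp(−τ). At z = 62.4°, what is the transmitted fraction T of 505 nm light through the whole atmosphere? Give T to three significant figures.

0.746

sec 62.4° = 2.1584.
τ = 0.141 × (500/505)⁴ × 2.1584 = 0.141 × 0.9610 × 2.1584 = 0.2925.
T = exp(−0.2925) = 0.7464.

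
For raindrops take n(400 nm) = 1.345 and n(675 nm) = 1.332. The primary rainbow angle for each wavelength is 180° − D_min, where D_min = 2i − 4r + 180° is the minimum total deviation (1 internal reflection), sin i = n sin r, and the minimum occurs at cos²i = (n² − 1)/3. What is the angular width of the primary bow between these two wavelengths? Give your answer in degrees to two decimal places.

At 400 nm (n = 1.345): cos²i = 0.26967 → i = 58.715°, r = 39.448°, D_min = 139.635°, rainbow angle = 40.365°.
At 675 nm (n = 1.332): cos²i = 0.25807 → i = 59.469°, r = 40.290°, D_min = 137.776°, rainbow angle = 42.224°.
Angular width = |40.365° − 42.224°| = 1.859°.

1.86°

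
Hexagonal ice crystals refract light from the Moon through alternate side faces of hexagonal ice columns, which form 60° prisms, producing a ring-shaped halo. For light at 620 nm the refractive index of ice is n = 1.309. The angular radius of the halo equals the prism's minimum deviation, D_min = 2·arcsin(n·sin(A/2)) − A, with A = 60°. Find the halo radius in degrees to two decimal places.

21.76°

n·sin(A/2) = 1.309 × sin 30° = 1.309 × 0.5000 = 0.6545.
D_min = 2·arcsin(0.6545) − 60° = 2 × 40.882° − 60° = 21.763°.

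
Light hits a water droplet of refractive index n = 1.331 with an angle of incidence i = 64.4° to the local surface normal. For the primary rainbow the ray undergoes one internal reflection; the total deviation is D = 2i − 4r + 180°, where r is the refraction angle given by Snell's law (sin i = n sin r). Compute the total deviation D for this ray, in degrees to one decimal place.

138.2°

sin r = sin 64.4° / 1.331 = 0.9018/1.331 = 0.6776; r = 42.65°.
D = 2·64.4° − 4·42.65° + 180° = 128.80° − 170.61° + 180° = 138.19°.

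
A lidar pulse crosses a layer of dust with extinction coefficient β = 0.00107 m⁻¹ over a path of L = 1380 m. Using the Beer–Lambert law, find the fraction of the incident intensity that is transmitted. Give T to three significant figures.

0.228

τ = β·L = 0.00107 × 1380 = 1.4766.
T = exp(−1.4766) = 0.2284.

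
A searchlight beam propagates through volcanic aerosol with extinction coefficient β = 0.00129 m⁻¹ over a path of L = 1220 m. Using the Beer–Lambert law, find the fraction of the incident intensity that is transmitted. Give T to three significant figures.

τ = β·L = 0.00129 × 1220 = 1.5738.
T = exp(−1.5738) = 0.2073.

0.207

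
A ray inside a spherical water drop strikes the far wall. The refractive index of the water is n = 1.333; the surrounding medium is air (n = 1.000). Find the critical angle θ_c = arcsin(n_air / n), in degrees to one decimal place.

sin θ_c = n_air / n = 1.000 / 1.333 = 0.7502.
θ_c = arcsin(0.7502) = 48.61°.

48.6°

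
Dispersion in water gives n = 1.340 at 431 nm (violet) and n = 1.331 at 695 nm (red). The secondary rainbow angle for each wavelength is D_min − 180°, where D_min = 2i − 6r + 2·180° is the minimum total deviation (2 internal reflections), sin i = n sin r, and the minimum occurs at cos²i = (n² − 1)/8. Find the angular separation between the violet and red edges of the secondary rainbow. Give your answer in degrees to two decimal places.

At 431 nm (n = 1.340): cos²i = 0.09945 → i = 71.618°, r = 45.088°, D_min = 232.709°, rainbow angle = 52.709°.
At 695 nm (n = 1.331): cos²i = 0.09645 → i = 71.907°, r = 45.575°, D_min = 230.365°, rainbow angle = 50.365°.
Angular width = |52.709° − 50.365°| = 2.344°.

2.34°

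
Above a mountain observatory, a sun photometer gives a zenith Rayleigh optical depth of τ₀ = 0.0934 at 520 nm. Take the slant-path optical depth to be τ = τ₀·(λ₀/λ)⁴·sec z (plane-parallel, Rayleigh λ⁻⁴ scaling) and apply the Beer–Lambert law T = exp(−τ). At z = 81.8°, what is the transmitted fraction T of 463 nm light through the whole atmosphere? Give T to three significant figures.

sec 81.8° = 7.0112.
τ = 0.0934 × (520/463)⁴ × 7.0112 = 0.0934 × 1.5911 × 7.0112 = 1.0419.
T = exp(−1.0419) = 0.3528.

0.353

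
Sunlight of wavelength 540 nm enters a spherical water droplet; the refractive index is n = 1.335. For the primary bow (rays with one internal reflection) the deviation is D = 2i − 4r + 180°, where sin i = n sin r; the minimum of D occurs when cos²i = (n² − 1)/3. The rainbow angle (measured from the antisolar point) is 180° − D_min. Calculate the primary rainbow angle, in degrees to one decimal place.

cos²i = (1.78222 − 1)/3 = 0.26074; i = arccos(0.51063) = 59.294°.
sin r = sin 59.294°/1.335 = 0.64405; r = 40.094°.
D_min = 2·59.294° − 4·40.094° + 180° = 138.212°.
Rainbow angle = 180° − D_min = 41.788°.

41.8°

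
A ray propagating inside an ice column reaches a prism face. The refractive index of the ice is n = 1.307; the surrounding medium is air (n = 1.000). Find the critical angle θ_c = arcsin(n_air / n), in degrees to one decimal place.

49.9°

sin θ_c = n_air / n = 1.000 / 1.307 = 0.7651.
θ_c = arcsin(0.7651) = 49.92°.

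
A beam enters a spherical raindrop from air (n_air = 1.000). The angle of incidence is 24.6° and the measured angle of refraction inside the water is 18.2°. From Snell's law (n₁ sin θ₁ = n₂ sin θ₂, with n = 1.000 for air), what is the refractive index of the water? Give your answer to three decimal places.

n = sin θ_i / sin θ_r = sin 24.6° / sin 18.2° = 0.4163 / 0.3123 = 1.3328.

1.333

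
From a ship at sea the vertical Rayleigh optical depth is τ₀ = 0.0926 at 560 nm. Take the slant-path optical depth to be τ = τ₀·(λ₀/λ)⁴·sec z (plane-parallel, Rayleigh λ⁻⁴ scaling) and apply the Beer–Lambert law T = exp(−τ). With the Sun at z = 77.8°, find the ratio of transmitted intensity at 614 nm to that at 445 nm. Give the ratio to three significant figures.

2.22

Airmass: sec 77.8° = 4.7321.
τ(614 nm) = 0.0926 × (560/614)⁴ × 4.7321 = 0.0926 × 0.6920 × 4.7321 = 0.3032.
τ(445 nm) = 0.0926 × (560/445)⁴ × 4.7321 = 0.0926 × 2.5079 × 4.7321 = 1.0989.
T(614)/T(445) = exp(τ_B − τ_A) = exp(0.7957) = 2.2161.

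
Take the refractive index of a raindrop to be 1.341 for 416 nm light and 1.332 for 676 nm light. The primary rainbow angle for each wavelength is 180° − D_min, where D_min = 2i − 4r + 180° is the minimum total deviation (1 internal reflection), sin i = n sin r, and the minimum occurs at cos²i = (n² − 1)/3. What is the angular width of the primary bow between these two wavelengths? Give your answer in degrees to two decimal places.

At 416 nm (n = 1.341): cos²i = 0.26609 → i = 58.946°, r = 39.705°, D_min = 139.071°, rainbow angle = 40.929°.
At 676 nm (n = 1.332): cos²i = 0.25807 → i = 59.469°, r = 40.290°, D_min = 137.776°, rainbow angle = 42.224°.
Angular width = |40.929° − 42.224°| = 1.295°.

1.29°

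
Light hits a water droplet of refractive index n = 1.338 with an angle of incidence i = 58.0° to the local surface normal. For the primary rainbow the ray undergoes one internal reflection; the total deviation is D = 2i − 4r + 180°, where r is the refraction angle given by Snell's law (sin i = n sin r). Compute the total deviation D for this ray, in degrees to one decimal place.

138.7°

sin r = sin 58.0° / 1.338 = 0.8480/1.338 = 0.6338; r = 39.33°.
D = 2·58.0° − 4·39.33° + 180° = 116.00° − 157.33° + 180° = 138.67°.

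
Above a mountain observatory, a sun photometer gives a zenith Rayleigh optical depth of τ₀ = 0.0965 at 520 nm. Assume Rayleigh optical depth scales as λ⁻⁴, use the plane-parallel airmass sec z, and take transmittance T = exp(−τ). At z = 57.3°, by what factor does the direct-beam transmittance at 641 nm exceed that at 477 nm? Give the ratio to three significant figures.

Airmass: sec 57.3° = 1.8510.
τ(641 nm) = 0.0965 × (520/641)⁴ × 1.8510 = 0.0965 × 0.4331 × 1.8510 = 0.0774.
τ(477 nm) = 0.0965 × (520/477)⁴ × 1.8510 = 0.0965 × 1.4123 × 1.8510 = 0.2523.
T(641)/T(477) = exp(τ_B − τ_A) = exp(0.1749) = 1.1911.

1.19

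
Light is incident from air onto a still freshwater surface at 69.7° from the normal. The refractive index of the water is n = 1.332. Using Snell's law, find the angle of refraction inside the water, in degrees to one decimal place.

44.8°

Snell: sin θ_r = sin θ_i / n = sin 69.7° / 1.332 = 0.9379 / 1.332 = 0.7041.
θ_r = arcsin(0.7041) = 44.76°.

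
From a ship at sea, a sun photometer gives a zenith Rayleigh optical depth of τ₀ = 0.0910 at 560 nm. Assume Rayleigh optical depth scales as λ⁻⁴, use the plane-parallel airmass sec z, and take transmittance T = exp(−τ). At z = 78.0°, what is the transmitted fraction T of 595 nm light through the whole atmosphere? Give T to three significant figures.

sec 78.0° = 4.8097.
τ = 0.0910 × (560/595)⁴ × 4.8097 = 0.0910 × 0.7847 × 4.8097 = 0.3434.
T = exp(−0.3434) = 0.7093.

0.709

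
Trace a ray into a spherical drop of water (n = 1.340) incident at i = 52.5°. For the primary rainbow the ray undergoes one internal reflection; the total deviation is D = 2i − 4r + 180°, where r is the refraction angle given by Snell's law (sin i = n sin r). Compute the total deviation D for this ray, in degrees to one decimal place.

sin r = sin 52.5° / 1.340 = 0.7934/1.340 = 0.5921; r = 36.30°.
D = 2·52.5° − 4·36.30° + 180° = 105.00° − 145.21° + 180° = 139.79°.

139.8°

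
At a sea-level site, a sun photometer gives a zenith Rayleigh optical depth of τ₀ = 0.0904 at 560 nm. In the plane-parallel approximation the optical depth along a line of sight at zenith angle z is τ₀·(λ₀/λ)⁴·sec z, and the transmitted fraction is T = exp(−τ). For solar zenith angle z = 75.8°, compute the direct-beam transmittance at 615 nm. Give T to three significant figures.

sec 75.8° = 4.0765.
τ = 0.0904 × (560/615)⁴ × 4.0765 = 0.0904 × 0.6875 × 4.0765 = 0.2533.
T = exp(−0.2533) = 0.7762.

0.776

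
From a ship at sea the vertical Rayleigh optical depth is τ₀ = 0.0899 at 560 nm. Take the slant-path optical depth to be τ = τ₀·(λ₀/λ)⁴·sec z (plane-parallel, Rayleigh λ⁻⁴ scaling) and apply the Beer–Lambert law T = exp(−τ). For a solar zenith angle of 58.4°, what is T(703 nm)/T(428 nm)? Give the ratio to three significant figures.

Airmass: sec 58.4° = 1.9084.
τ(703 nm) = 0.0899 × (560/703)⁴ × 1.9084 = 0.0899 × 0.4027 × 1.9084 = 0.0691.
τ(428 nm) = 0.0899 × (560/428)⁴ × 1.9084 = 0.0899 × 2.9307 × 1.9084 = 0.5028.
T(703)/T(428) = exp(τ_B − τ_A) = exp(0.4337) = 1.5430.

1.54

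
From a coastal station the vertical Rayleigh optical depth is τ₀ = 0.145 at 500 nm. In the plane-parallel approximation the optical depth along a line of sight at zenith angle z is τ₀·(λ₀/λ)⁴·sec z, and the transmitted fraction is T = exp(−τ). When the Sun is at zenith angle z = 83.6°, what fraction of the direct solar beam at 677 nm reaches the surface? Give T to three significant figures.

sec 83.6° = 8.9711.
τ = 0.145 × (500/677)⁴ × 8.9711 = 0.145 × 0.2975 × 8.9711 = 0.3870.
T = exp(−0.3870) = 0.6791.

0.679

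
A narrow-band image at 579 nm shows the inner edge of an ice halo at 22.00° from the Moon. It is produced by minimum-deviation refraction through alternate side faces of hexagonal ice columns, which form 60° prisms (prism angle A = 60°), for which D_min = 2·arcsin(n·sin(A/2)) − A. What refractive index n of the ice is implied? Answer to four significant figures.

1.312

Rearranging: n = sin((D_min + A)/2) / sin(A/2).
(D_min + A)/2 = (22.00° + 60°)/2 = 41.000°.
n = sin 41.000° / sin 30° = 0.6561 / 0.5000 = 1.3121.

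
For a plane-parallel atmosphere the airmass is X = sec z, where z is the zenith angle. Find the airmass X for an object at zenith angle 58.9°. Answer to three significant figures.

X = sec z = 1/cos 58.9° = 1/0.5165 = 1.9360.

1.94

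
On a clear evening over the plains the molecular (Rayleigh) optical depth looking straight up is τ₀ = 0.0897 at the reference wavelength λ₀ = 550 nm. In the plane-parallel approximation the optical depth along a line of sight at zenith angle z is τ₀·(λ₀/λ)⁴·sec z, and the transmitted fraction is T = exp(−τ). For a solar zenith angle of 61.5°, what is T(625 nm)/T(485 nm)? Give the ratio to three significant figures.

Airmass: sec 61.5° = 2.0957.
τ(625 nm) = 0.0897 × (550/625)⁴ × 2.0957 = 0.0897 × 0.5997 × 2.0957 = 0.1127.
τ(485 nm) = 0.0897 × (550/485)⁴ × 2.0957 = 0.0897 × 1.6538 × 2.0957 = 0.3109.
T(625)/T(485) = exp(τ_B − τ_A) = exp(0.1982) = 1.2192.

1.22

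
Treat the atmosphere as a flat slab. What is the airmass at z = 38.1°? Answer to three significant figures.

X = sec z = 1/cos 38.1° = 1/0.7869 = 1.2708.

1.27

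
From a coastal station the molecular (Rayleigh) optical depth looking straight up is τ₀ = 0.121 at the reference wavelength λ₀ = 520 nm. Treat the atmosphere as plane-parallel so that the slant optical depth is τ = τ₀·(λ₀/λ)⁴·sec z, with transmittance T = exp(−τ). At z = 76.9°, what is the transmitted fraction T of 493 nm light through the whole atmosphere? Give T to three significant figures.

sec 76.9° = 4.4121.
τ = 0.121 × (520/493)⁴ × 4.4121 = 0.121 × 1.2377 × 4.4121 = 0.6608.
T = exp(−0.6608) = 0.5165.

0.516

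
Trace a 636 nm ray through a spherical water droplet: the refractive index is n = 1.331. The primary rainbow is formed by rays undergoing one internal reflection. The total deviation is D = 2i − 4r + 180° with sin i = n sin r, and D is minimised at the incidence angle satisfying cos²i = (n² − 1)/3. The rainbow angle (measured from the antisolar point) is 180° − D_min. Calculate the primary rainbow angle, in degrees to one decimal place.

cos²i = (1.77156 − 1)/3 = 0.25719; i = arccos(0.50714) = 59.527°.
sin r = sin 59.527°/1.331 = 0.64753; r = 40.356°.
D_min = 2·59.527° − 4·40.356° + 180° = 137.630°.
Rainbow angle = 180° − D_min = 42.370°.

42.4°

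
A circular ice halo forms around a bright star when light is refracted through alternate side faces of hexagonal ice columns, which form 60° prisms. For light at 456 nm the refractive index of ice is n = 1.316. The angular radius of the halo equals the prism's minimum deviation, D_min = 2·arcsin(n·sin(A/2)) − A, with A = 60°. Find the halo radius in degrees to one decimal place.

22.3°

n·sin(A/2) = 1.316 × sin 30° = 1.316 × 0.5000 = 0.6580.
D_min = 2·arcsin(0.6580) − 60° = 2 × 41.148° − 60° = 22.295°.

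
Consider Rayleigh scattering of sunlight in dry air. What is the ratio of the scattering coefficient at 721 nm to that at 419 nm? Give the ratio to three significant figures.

0.114

Rayleigh scattering ∝ λ⁻⁴, so the ratio of coefficients is the inverse fourth power of the wavelength ratio.
σ(721)/σ(419) = (419/721)⁴ = (0.5811)⁴ = 0.1141.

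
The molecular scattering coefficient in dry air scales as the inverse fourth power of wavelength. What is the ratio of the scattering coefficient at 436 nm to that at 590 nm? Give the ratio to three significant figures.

Rayleigh scattering ∝ λ⁻⁴, so the ratio of coefficients is the inverse fourth power of the wavelength ratio.
σ(436)/σ(590) = (590/436)⁴ = (1.3532)⁴ = 3.353.

3.35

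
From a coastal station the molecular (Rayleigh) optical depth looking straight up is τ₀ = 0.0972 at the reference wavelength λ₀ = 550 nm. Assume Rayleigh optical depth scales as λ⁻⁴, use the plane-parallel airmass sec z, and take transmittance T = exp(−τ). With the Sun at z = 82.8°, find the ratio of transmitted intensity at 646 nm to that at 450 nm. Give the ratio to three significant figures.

Airmass: sec 82.8° = 7.9787.
τ(646 nm) = 0.0972 × (550/646)⁴ × 7.9787 = 0.0972 × 0.5254 × 7.9787 = 0.4075.
τ(450 nm) = 0.0972 × (550/450)⁴ × 7.9787 = 0.0972 × 2.2315 × 7.9787 = 1.7306.
T(646)/T(450) = exp(τ_B − τ_A) = exp(1.3231) = 3.7551.

3.76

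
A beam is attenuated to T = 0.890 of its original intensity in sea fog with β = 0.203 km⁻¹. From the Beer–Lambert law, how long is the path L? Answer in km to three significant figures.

Beer–Lambert: T = exp(−βL) ⇒ L = −ln(T)/β = −ln(0.890)/0.203 = 0.1165/0.203 = 0.5741 km.

0.574 km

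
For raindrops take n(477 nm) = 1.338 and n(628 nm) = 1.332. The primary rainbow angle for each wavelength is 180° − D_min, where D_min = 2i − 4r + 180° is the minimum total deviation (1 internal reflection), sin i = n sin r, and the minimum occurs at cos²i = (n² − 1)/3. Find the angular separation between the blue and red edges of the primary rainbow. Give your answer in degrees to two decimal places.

0.87°

At 477 nm (n = 1.338): cos²i = 0.26341 → i = 59.120°, r = 39.899°, D_min = 138.643°, rainbow angle = 41.357°.
At 628 nm (n = 1.332): cos²i = 0.25807 → i = 59.469°, r = 40.290°, D_min = 137.776°, rainbow angle = 42.224°.
Angular width = |41.357° − 42.224°| = 0.867°.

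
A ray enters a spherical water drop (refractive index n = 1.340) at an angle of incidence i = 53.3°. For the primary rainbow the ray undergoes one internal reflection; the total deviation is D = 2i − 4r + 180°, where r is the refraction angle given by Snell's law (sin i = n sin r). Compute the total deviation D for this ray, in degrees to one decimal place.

sin r = sin 53.3° / 1.340 = 0.8018/1.340 = 0.5983; r = 36.75°.
D = 2·53.3° − 4·36.75° + 180° = 106.60° − 147.00° + 180° = 139.60°.

139.6°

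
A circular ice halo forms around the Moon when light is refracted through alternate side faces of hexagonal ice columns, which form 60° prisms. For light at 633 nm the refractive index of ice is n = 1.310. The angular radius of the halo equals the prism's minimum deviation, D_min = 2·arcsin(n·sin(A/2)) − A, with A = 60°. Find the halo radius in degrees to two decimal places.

n·sin(A/2) = 1.310 × sin 30° = 1.310 × 0.5000 = 0.6550.
D_min = 2·arcsin(0.6550) − 60° = 2 × 40.920° − 60° = 21.839°.

21.84°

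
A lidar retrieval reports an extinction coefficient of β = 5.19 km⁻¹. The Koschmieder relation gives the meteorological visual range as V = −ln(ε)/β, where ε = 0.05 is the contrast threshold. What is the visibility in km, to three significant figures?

V = −ln(0.05) / 5.19 = 2.996 / 5.19 = 0.5772 km.

0.577 km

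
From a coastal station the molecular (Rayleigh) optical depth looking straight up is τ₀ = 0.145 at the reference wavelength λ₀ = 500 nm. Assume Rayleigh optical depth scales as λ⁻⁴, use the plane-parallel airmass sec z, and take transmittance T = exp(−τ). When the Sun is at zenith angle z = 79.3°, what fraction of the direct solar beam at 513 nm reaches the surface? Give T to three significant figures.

0.494

sec 79.3° = 5.3860.
τ = 0.145 × (500/513)⁴ × 5.3860 = 0.145 × 0.9024 × 5.3860 = 0.7048.
T = exp(−0.7048) = 0.4942.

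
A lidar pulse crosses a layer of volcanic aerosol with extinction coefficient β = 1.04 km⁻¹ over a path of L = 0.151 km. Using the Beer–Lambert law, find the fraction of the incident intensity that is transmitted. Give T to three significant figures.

τ = β·L = 1.04 × 0.151 = 0.1570.
T = exp(−0.1570) = 0.8547.

0.855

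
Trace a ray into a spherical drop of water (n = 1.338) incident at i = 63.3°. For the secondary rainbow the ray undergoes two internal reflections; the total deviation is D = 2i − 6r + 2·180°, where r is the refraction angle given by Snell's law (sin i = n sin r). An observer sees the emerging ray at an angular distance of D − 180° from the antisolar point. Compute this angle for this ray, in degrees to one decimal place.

55.3°

sin r = sin 63.3° / 1.338 = 0.8934/1.338 = 0.6677; r = 41.89°.
D = 2·63.3° − 6·41.89° + 2·180° = 126.60° − 251.33° + 360° = 235.27°.
Angle from antisolar point = D − 180° = 55.27°.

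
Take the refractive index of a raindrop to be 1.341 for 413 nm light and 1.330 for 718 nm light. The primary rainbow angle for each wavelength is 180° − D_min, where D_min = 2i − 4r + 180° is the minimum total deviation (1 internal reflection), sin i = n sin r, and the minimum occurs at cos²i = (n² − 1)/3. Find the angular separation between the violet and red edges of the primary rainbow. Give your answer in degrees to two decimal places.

1.59°

At 413 nm (n = 1.341): cos²i = 0.26609 → i = 58.946°, r = 39.705°, D_min = 139.071°, rainbow angle = 40.929°.
At 718 nm (n = 1.330): cos²i = 0.25630 → i = 59.585°, r = 40.422°, D_min = 137.484°, rainbow angle = 42.516°.
Angular width = |40.929° − 42.516°| = 1.588°.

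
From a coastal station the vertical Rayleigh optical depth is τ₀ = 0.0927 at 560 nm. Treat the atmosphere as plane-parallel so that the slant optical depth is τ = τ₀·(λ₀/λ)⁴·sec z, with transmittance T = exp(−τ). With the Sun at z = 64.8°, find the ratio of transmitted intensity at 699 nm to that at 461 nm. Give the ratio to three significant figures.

1.47

Airmass: sec 64.8° = 2.3486.
τ(699 nm) = 0.0927 × (560/699)⁴ × 2.3486 = 0.0927 × 0.4119 × 2.3486 = 0.0897.
τ(461 nm) = 0.0927 × (560/461)⁴ × 2.3486 = 0.0927 × 2.1775 × 2.3486 = 0.4741.
T(699)/T(461) = exp(τ_B − τ_A) = exp(0.3844) = 1.4687.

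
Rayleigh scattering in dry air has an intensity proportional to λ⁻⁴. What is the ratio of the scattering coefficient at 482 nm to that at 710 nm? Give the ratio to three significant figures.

4.71

Rayleigh scattering ∝ λ⁻⁴, so the ratio of coefficients is the inverse fourth power of the wavelength ratio.
σ(482)/σ(710) = (710/482)⁴ = (1.4730)⁴ = 4.708.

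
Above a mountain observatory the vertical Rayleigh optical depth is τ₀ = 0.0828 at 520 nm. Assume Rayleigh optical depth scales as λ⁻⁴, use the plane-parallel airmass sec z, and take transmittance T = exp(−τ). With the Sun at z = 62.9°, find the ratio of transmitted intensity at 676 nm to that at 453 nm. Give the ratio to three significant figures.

Airmass: sec 62.9° = 2.1952.
τ(676 nm) = 0.0828 × (520/676)⁴ × 2.1952 = 0.0828 × 0.3501 × 2.1952 = 0.0636.
τ(453 nm) = 0.0828 × (520/453)⁴ × 2.1952 = 0.0828 × 1.7363 × 2.1952 = 0.3156.
T(676)/T(453) = exp(τ_B − τ_A) = exp(0.2519) = 1.2865.

1.29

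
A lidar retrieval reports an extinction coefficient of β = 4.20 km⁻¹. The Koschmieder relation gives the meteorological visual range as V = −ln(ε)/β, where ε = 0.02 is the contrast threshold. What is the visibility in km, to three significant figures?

0.931 km

V = −ln(0.02) / 4.20 = 3.912 / 4.20 = 0.9314 km.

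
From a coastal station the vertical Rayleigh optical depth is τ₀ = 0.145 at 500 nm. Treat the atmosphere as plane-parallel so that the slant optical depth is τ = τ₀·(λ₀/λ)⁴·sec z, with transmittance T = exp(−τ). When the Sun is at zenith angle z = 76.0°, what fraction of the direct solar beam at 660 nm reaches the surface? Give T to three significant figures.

0.821

sec 76.0° = 4.1336.
τ = 0.145 × (500/660)⁴ × 4.1336 = 0.145 × 0.3294 × 4.1336 = 0.1974.
T = exp(−0.1974) = 0.8208.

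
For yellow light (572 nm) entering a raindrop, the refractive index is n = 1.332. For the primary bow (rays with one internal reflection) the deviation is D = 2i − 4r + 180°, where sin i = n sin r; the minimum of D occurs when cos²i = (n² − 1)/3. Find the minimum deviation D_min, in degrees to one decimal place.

cos²i = (1.77422 − 1)/3 = 0.25807; i = arccos(0.50801) = 59.469°.
sin r = sin 59.469°/1.332 = 0.64666; r = 40.290°.
D_min = 2·59.469° − 4·40.290° + 180° = 137.776°.

137.8°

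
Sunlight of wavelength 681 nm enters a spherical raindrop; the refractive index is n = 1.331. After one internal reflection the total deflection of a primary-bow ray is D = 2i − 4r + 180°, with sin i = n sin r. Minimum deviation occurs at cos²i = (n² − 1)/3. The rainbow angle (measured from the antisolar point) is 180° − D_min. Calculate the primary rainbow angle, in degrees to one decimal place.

42.4°

cos²i = (1.77156 − 1)/3 = 0.25719; i = arccos(0.50714) = 59.527°.
sin r = sin 59.527°/1.331 = 0.64753; r = 40.356°.
D_min = 2·59.527° − 4·40.356° + 180° = 137.630°.
Rainbow angle = 180° − D_min = 42.370°.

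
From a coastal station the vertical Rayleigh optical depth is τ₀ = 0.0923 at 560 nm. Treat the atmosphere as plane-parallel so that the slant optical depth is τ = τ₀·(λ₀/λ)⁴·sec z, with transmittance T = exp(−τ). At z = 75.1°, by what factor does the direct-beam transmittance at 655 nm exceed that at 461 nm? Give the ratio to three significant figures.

1.80

Airmass: sec 75.1° = 3.8890.
τ(655 nm) = 0.0923 × (560/655)⁴ × 3.8890 = 0.0923 × 0.5343 × 3.8890 = 0.1918.
τ(461 nm) = 0.0923 × (560/461)⁴ × 3.8890 = 0.0923 × 2.1775 × 3.8890 = 0.7816.
T(655)/T(461) = exp(τ_B − τ_A) = exp(0.5898) = 1.8037.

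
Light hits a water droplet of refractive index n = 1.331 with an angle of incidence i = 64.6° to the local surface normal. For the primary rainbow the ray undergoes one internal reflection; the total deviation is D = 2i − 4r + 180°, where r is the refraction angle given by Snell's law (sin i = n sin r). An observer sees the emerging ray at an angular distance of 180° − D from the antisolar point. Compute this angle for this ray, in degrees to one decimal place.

sin r = sin 64.6° / 1.331 = 0.9033/1.331 = 0.6787; r = 42.74°.
D = 2·64.6° − 4·42.74° + 180° = 129.20° − 170.97° + 180° = 138.23°.
Angle from antisolar point = 180° − D = 41.77°.

41.8°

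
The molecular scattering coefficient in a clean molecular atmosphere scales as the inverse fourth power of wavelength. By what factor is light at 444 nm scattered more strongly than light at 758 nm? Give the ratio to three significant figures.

8.49

Rayleigh scattering ∝ λ⁻⁴, so the ratio of coefficients is the inverse fourth power of the wavelength ratio.
σ(444)/σ(758) = (758/444)⁴ = (1.7072)⁴ = 8.495.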